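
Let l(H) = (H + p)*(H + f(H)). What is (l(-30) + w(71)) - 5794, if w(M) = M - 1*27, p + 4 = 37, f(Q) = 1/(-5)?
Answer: -29203/5 ≈ -5840.6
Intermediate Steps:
f(Q) = -1/5
p = 33 (p = -4 + 37 = 33)
w(M) = -27 + M (w(M) = M - 27 = -27 + M)
l(H) = (33 + H)*(-1/5 + H) (l(H) = (H + 33)*(H - 1/5) = (33 + H)*(-1/5 + H))
(l(-30) + w(71)) - 5794 = ((-33/5 + (-30)**2 + (164/5)*(-30)) + (-27 + 71)) - 5794 = ((-33/5 + 900 - 984) + 44) - 5794 = (-453/5 + 44) - 5794 = -233/5 - 5794 = -29203/5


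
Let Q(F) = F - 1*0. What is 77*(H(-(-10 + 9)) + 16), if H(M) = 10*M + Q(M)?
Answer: 2079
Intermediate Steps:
Q(F) = F (Q(F) = F + 0 = F)
H(M) = 11*M (H(M) = 10*M + M = 11*M)
77*(H(-(-10 + 9)) + 16) = 77*(11*(-(-10 + 9)) + 16) = 77*(11*(-1*(-1)) + 16) = 77*(11*1 + 16) = 77*(11 + 16) = 77*27 = 2079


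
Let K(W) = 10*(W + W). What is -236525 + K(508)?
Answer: -226365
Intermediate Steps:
K(W) = 20*W (K(W) = 10*(2*W) = 20*W)
-236525 + K(508) = -236525 + 20*508 = -236525 + 10160 = -226365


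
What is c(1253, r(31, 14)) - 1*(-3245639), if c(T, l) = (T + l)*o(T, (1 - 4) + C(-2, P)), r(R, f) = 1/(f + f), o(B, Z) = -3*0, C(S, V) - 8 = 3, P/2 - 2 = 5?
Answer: 3245639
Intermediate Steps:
P = 14 (P = 4 + 2*5 = 4 + 10 = 14)
C(S, V) = 11 (C(S, V) = 8 + 3 = 11)
o(B, Z) = 0
r(R, f) = 1/(2*f)
c(T, l) = 0 (c(T, l) = (T + l)*0 = 0)
c(1253, r(31, 14)) - 1*(-3245639) = 0 - 1*(-3245639) = 0 + 3245639 = 3245639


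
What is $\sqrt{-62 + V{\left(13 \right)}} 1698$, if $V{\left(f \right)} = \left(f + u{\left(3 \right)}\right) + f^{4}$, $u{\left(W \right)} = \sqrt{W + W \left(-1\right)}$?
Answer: $61128 \sqrt{22} \approx 2.8672 \cdot 10^{5}$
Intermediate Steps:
$u{\left(W \right)} = 0$ ($u{\left(W \right)} = \sqrt{W - W} = \sqrt{0} = 0$)
$V{\left(f \right)} = f + f^{4}$ ($V{\left(f \right)} = \left(f + 0\right) + f^{4} = f + f^{4}$)
$\sqrt{-62 + V{\left(13 \right)}} 1698 = \sqrt{-62 + \left(13 + 13^{4}\right)} 1698 = \sqrt{-62 + \left(13 + 28561\right)} 1698 = \sqrt{-62 + 28574} \cdot 1698 = \sqrt{28512} \cdot 1698 = 36 \sqrt{22} \cdot 1698 = 61128 \sqrt{22}$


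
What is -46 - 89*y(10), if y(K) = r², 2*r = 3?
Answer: -985/4 ≈ -246.25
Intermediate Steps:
r = 3/2 (r = (½)*3 = 3/2 ≈ 1.5000)
y(K) = 9/4 (y(K) = (3/2)² = 9/4)
-46 - 89*y(10) = -46 - 89*9/4 = -46 - 801/4 = -985/4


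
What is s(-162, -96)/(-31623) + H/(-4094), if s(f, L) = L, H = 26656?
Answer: -140424944/21577427 ≈ -6.5080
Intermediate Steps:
s(-162, -96)/(-31623) + H/(-4094) = -96/(-31623) + 26656/(-4094) = -96*(-1/31623) + 26656*(-1/4094) = 32/10541 - 13328/2047 = -140424944/21577427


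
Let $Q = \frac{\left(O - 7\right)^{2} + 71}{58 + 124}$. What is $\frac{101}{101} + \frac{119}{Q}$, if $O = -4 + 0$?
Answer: $\frac{10925}{96} \approx 113.8$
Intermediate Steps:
$O = -4$
$Q = \frac{96}{91}$ ($Q = \frac{\left(-4 - 7\right)^{2} + 71}{58 + 124} = \frac{\left(-11\right)^{2} + 71}{182} = \left(121 + 71\right) \frac{1}{182} = 192 \cdot \frac{1}{182} = \frac{96}{91} \approx 1.0549$)
$\frac{101}{101} + \frac{119}{Q} = \frac{101}{101} + \frac{119}{\frac{96}{91}} = 101 \cdot \frac{1}{101} + 119 \cdot \frac{91}{96} = 1 + \frac{10829}{96} = \frac{10925}{96}$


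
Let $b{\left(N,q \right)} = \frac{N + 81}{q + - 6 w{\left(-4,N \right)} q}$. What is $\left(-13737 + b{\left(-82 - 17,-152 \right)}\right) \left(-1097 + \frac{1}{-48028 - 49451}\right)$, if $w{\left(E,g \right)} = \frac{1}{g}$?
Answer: $\frac{46516648422608}{3086835} \approx 1.5069 \cdot 10^{7}$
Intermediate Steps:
$b{\left(N,q \right)} = \frac{81 + N}{q - \frac{6 q}{N}}$ ($b{\left(N,q \right)} = \frac{N + 81}{q + - \frac{6}{N} q} = \frac{81 + N}{q - \frac{6 q}{N}}$)
$\left(-13737 + b{\left(-82 - 17,-152 \right)}\right) \left(-1097 + \frac{1}{-48028 - 49451}\right) = \left(-13737 + \frac{\left(-82 - 17\right) \left(81 - 99\right)}{\left(-152\right) \left(-6 - 99\right)}\right) \left(-1097 + \frac{1}{-48028 - 49451}\right) = \left(-13737 + \left(-82 - 17\right) \left(- \frac{1}{152}\right) \frac{1}{-6 - 99} \left(81 - 99\right)\right) \left(-1097 + \frac{1}{-97479}\right) = \left(-13737 - - \frac{99 \left(81 - 99\right)}{152 \left(-6 - 99\right)}\right) \left(-1097 - \frac{1}{97479}\right) = \left(-13737 - \left(- \frac{99}{152}\right) \frac{1}{-105} \left(-18\right)\right) \left(- \frac{106934464}{97479}\right) = \left(-13737 - \left(- \frac{99}{152}\right) \left(- \frac{1}{105}\right) \left(-18\right)\right) \left(- \frac{106934464}{97479}\right) = \left(-13737 + \frac{297}{2660}\right) \left(- \frac{106934464}{97479}\right) = \left(- \frac{36540123}{2660}\right) \left(- \frac{106934464}{97479}\right) = \frac{46516648422608}{3086835}$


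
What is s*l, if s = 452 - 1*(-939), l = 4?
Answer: 5564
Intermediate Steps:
s = 1391 (s = 452 + 939 = 1391)
s*l = 1391*4 = 5564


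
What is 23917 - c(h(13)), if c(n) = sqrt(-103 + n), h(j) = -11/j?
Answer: 23917 - 15*I*sqrt(78)/13 ≈ 23917.0 - 10.19*I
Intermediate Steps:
23917 - c(h(13)) = 23917 - sqrt(-103 - 11/13) = 23917 - sqrt(-1350/13) = 23917 - 15*I*sqrt(78)/13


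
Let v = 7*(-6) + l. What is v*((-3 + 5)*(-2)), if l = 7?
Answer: 140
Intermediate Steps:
v = -35 (v = 7*(-6) + 7 = -42 + 7 = -35)
v*((-3 + 5)*(-2)) = -35*(-3 + 5)*(-2) = -70*(-2) = -35*(-4) = 140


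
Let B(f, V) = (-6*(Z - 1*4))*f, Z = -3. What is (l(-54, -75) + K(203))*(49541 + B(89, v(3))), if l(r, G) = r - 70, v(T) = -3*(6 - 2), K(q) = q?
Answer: 4209041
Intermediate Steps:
v(T) = -12 (v(T) = -3*4 = -12)
l(r, G) = -70 + r
B(f, V) = 42*f (B(f, V) = (-6*(-3 - 1*4))*f = (-6*(-3 - 4))*f = (-6*(-7))*f = 42*f)
(l(-54, -75) + K(203))*(49541 + B(89, v(3))) = ((-70 - 54) + 203)*(49541 + 42*89) = (-124 + 203)*(49541 + 3738) = 79*53279 = 4209041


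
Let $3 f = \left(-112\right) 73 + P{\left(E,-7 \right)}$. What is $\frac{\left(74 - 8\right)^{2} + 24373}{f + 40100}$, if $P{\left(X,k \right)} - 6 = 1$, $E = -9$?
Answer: $\frac{28729}{37377} \approx 0.76863$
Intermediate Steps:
$P{\left(X,k \right)} = 7$ ($P{\left(X,k \right)} = 6 + 1 = 7$)
$f = -2723$ ($f = \frac{\left(-112\right) 73 + 7}{3} = \frac{-8176 + 7}{3} = \frac{1}{3} \left(-8169\right) = -2723$)
$\frac{\left(74 - 8\right)^{2} + 24373}{f + 40100} = \frac{\left(74 - 8\right)^{2} + 24373}{-2723 + 40100} = \frac{66^{2} + 24373}{37377} = \left(4356 + 24373\right) \frac{1}{37377} = 28729 \cdot \frac{1}{37377} = \frac{28729}{37377}$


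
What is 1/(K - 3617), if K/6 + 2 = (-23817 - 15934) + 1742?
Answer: -1/231683 ≈ -4.3162e-6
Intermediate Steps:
K = -228066 (K = -12 + 6*((-23817 - 15934) + 1742) = -12 + 6*(-39751 + 1742) = -12 + 6*(-38009) = -12 - 228054 = -228066)
1/(K - 3617) = 1/(-228066 - 3617) = 1/(-231683) = -1/231683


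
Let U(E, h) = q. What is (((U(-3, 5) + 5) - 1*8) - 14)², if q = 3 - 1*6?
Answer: 400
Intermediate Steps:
q = -3 (q = 3 - 6 = -3)
U(E, h) = -3
(((U(-3, 5) + 5) - 1*8) - 14)² = (((-3 + 5) - 1*8) - 14)² = ((2 - 8) - 14)² = (-6 - 14)² = (-20)² = 400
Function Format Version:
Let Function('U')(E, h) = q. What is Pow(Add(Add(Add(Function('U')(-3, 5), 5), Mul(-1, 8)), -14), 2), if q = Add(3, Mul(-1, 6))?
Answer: 400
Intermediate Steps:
q = -3 (q = Add(3, -6) = -3)
Function('U')(E, h) = -3
Pow(Add(Add(Add(Function('U')(-3, 5), 5), Mul(-1, 8)), -14), 2) = Pow(Add(Add(Add(-3, 5), Mul(-1, 8)), -14), 2) = Pow(Add(Add(2, -8), -14), 2) = Pow(Add(-6, -14), 2) = Pow(-20, 2) = 400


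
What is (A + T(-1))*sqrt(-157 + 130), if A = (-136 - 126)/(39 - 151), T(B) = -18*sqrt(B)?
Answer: sqrt(3)*(54 + 393*I/56) ≈ 93.531 + 12.155*I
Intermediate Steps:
A = 131/56 (A = -262/(-112) = -262*(-1/112) = 131/56 ≈ 2.3393)
(A + T(-1))*sqrt(-157 + 130) = (131/56 - 18*I)*sqrt(-157 + 130) = (131/56 - 18*I)*sqrt(-27) = (131/56 - 18*I)*(3*I*sqrt(3)) = 3*I*sqrt(3)*(131/56 - 18*I)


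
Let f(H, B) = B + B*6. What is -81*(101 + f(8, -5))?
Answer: -5346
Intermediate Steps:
f(H, B) = 7*B (f(H, B) = B + 6*B = 7*B)
-81*(101 + f(8, -5)) = -81*(101 + 7*(-5)) = -81*(101 - 35) = -81*66 = -5346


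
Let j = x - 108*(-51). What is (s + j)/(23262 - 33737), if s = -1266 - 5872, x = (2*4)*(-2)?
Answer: 1646/10475 ≈ 0.15714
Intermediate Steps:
x = -16 (x = 8*(-2) = -16)
s = -7138
j = 5492 (j = -16 - 108*(-51) = -16 + 5508 = 5492)
(s + j)/(23262 - 33737) = (-7138 + 5492)/(23262 - 33737) = -1646/(-10475) = -1646*(-1/10475) = 1646/10475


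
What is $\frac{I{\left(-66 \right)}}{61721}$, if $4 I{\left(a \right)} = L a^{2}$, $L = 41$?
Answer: $\frac{4059}{5611} \approx 0.7234$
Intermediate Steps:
$I{\left(a \right)} = \frac{41 a^{2}}{4}$
$\frac{I{\left(-66 \right)}}{61721} = \frac{\frac{41}{4} \left(-66\right)^{2}}{61721} = \frac{41}{4} \cdot 4356 \cdot \frac{1}{61721} = 44649 \cdot \frac{1}{61721} = \frac{4059}{5611}$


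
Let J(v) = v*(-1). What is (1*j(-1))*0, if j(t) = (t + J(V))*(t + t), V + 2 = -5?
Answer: 0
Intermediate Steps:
V = -7 (V = -2 - 5 = -7)
J(v) = -v
j(t) = 2*t*(7 + t) (j(t) = (t - 1*(-7))*(t + t) = (t + 7)*(2*t) = (7 + t)*(2*t) = 2*t*(7 + t))
(1*j(-1))*0 = (1*(2*(-1)*(7 - 1)))*0 = (1*(2*(-1)*6))*0 = (1*(-12))*0 = -12*0 = 0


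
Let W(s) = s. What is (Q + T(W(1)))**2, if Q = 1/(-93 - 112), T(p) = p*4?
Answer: 670761/42025 ≈ 15.961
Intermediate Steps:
T(p) = 4*p
Q = -1/205 (Q = 1/(-205) = -1/205 ≈ -0.0048781)
(Q + T(W(1)))**2 = (-1/205 + 4*1)**2 = (-1/205 + 4)**2 = (819/205)**2 = 670761/42025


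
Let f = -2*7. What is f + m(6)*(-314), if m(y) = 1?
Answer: -328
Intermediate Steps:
f = -14
f + m(6)*(-314) = -14 + 1*(-314) = -14 - 314 = -328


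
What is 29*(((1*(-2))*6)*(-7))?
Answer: 2436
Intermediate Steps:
29*(((1*(-2))*6)*(-7)) = 29*(-2*6*(-7)) = 29*(-12*(-7)) = 29*84 = 2436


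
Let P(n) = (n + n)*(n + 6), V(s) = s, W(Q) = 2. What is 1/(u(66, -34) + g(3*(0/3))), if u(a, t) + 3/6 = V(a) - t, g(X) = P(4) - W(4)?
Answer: 2/355 ≈ 0.0056338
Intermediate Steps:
P(n) = 2*n*(6 + n) (P(n) = (2*n)*(6 + n) = 2*n*(6 + n))
g(X) = 78 (g(X) = 2*4*(6 + 4) - 1*2 = 2*4*10 - 2 = 80 - 2 = 78)
u(a, t) = -½ + a - t (u(a, t) = -½ + (a - t) = -½ + a - t)
1/(u(66, -34) + g(3*(0/3))) = 1/((-½ + 66 - 1*(-34)) + 78) = 1/((-½ + 66 + 34) + 78) = 1/(199/2 + 78) = 1/(355/2) = 2/355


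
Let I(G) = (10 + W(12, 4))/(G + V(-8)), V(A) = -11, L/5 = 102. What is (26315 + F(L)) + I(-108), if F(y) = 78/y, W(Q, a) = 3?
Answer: 15657451/595 ≈ 26315.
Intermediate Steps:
L = 510 (L = 5*102 = 510)
I(G) = 13/(-11 + G) (I(G) = (10 + 3)/(G - 11) = 13/(-11 + G))
(26315 + F(L)) + I(-108) = (26315 + 78/510) + 13/(-11 - 108) = (26315 + 78*(1/510)) + 13/(-119) = (26315 + 13/85) + 13*(-1/119) = 2236788/85 - 13/119 = 15657451/595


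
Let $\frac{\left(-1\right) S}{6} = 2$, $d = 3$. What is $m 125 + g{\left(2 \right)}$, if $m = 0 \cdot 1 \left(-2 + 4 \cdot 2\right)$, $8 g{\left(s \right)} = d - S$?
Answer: $\frac{15}{8} \approx 1.875$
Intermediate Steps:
$S = -12$ ($S = \left(-6\right) 2 = -12$)
$g{\left(s \right)} = \frac{15}{8}$ ($g{\left(s \right)} = \frac{3 - -12}{8} = \frac{3 + 12}{8} = \frac{1}{8} \cdot 15 = \frac{15}{8}$)
$m = 0$ ($m = 0 \left(-2 + 8\right) = 0 \cdot 6 = 0$)
$m 125 + g{\left(2 \right)} = 0 \cdot 125 + \frac{15}{8} = 0 + \frac{15}{8} = \frac{15}{8}$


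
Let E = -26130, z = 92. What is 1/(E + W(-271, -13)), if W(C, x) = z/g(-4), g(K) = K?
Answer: -1/26153 ≈ -3.8237e-5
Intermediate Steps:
W(C, x) = -23 (W(C, x) = 92/(-4) = 92*(-¼) = -23)
1/(E + W(-271, -13)) = 1/(-26130 - 23) = 1/(-26153) = -1/26153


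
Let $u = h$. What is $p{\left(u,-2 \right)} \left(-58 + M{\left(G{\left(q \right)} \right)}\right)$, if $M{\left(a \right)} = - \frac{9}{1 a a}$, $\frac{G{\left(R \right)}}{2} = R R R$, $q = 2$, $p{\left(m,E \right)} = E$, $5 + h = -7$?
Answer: $\frac{14857}{128} \approx 116.07$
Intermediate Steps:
$h = -12$ ($h = -5 - 7 = -12$)
$u = -12$
$G{\left(R \right)} = 2 R^{3}$ ($G{\left(R \right)} = 2 R R R = 2 R^{2} R = 2 R^{3}$)
$M{\left(a \right)} = - \frac{9}{a^{2}}$ ($M{\left(a \right)} = - \frac{9}{a a} = - \frac{9}{a^{2}}$)
$p{\left(u,-2 \right)} \left(-58 + M{\left(G{\left(q \right)} \right)}\right) = - 2 \left(-58 - \frac{9}{256}\right) = \left(-2\right) \left(- \frac{14857}{256}\right) = \frac{14857}{128}$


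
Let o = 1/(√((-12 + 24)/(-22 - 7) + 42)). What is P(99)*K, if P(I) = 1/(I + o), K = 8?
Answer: 955152/11819977 - 24*√3886/11819977 ≈ 0.080682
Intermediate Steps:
o = √3886/402 (o = 1/(√(12/(-29) + 42)) = 1/(√(12*(-1/29) + 42)) = 1/(√(-12/29 + 42)) = 1/(√(1206/29)) = 1/(3*√3886/29) = √3886/402 ≈ 0.15507)
P(I) = 1/(I + √3886/402)
P(99)*K = (402/(√3886 + 402*99))*8 = (402/(√3886 + 39798))*8 = (402/(39798 + √3886))*8 = 3216/(39798 + √3886)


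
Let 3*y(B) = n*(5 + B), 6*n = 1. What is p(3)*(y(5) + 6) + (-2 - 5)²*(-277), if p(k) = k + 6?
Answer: -13514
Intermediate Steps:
n = ⅙ (n = (⅙)*1 = ⅙ ≈ 0.16667)
p(k) = 6 + k
y(B) = 5/18 + B/18 (y(B) = ((5 + B)/6)/3 = (⅚ + B/6)/3 = 5/18 + B/18)
p(3)*(y(5) + 6) + (-2 - 5)²*(-277) = (6 + 3)*((5/18 + (1/18)*5) + 6) + (-2 - 5)²*(-277) = 9*((5/18 + 5/18) + 6) + (-7)²*(-277) = 9*(5/9 + 6) + 49*(-277) = 9*(59/9) - 13573 = 59 - 13573 = -13514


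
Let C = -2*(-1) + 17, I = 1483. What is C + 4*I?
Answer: 5951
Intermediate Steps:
C = 19 (C = 2 + 17 = 19)
C + 4*I = 19 + 4*1483 = 19 + 5932 = 5951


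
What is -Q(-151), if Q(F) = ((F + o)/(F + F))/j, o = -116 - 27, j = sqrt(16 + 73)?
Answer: -147*sqrt(89)/13439 ≈ -0.10319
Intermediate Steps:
j = sqrt(89) ≈ 9.4340
o = -143
Q(F) = sqrt(89)*(-143 + F)/(178*F) (Q(F) = ((F - 143)/(F + F))/(sqrt(89)) = ((-143 + F)/((2*F)))*(sqrt(89)/89) = ((-143 + F)*(1/(2*F)))*(sqrt(89)/89) = ((-143 + F)/(2*F))*(sqrt(89)/89) = sqrt(89)*(-143 + F)/(178*F))
-Q(-151) = -sqrt(89)*(-143 - 151)/(178*(-151)) = -sqrt(89)*(-1)*(-294)/(178*151) = -147*sqrt(89)/13439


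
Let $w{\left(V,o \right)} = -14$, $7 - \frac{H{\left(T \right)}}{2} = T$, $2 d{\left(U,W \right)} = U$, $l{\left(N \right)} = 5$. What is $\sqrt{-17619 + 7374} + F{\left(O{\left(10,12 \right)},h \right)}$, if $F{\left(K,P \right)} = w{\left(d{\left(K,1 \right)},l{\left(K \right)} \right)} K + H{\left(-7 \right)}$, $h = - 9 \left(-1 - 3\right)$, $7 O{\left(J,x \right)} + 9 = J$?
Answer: $26 + i \sqrt{10245} \approx 26.0 + 101.22 i$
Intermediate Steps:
$d{\left(U,W \right)} = \frac{U}{2}$
$H{\left(T \right)} = 14 - 2 T$
$O{\left(J,x \right)} = - \frac{9}{7} + \frac{J}{7}$
$h = 36$ ($h = \left(-9\right) \left(-4\right) = 36$)
$F{\left(K,P \right)} = 28 - 14 K$ ($F{\left(K,P \right)} = - 14 K + \left(14 - -14\right) = - 14 K + \left(14 + 14\right) = - 14 K + 28 = 28 - 14 K$)
$\sqrt{-17619 + 7374} + F{\left(O{\left(10,12 \right)},h \right)} = \sqrt{-17619 + 7374} + \left(28 - 14 \left(- \frac{9}{7} + \frac{1}{7} \cdot 10\right)\right) = \sqrt{-10245} + \left(28 - 14 \left(- \frac{9}{7} + \frac{10}{7}\right)\right) = i \sqrt{10245} + \left(28 - 2\right) = i \sqrt{10245} + 26 = 26 + i \sqrt{10245}$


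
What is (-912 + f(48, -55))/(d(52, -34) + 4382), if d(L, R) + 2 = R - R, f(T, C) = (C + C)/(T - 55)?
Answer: -3137/15330 ≈ -0.20463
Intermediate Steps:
f(T, C) = 2*C/(-55 + T) (f(T, C) = (2*C)/(-55 + T) = 2*C/(-55 + T))
d(L, R) = -2 (d(L, R) = -2 + (R - R) = -2 + 0 = -2)
(-912 + f(48, -55))/(d(52, -34) + 4382) = (-912 + 2*(-55)/(-55 + 48))/(-2 + 4382) = (-912 + 2*(-55)/(-7))/4380 = (-912 + 2*(-55)*(-1/7))*(1/4380) = (-912 + 110/7)*(1/4380) = -6274/7*1/4380 = -3137/15330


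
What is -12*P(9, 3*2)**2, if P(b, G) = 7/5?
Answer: -588/25 ≈ -23.520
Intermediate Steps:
P(b, G) = 7/5 (P(b, G) = 7*(1/5) = 7/5)
-12*P(9, 3*2)**2 = -12*(7/5)**2 = -12*49/25 = -588/25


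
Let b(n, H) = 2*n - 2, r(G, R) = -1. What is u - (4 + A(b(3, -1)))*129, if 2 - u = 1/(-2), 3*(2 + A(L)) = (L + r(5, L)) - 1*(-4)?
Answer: -1113/2 ≈ -556.50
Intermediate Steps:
b(n, H) = -2 + 2*n
A(L) = -1 + L/3 (A(L) = -2 + ((L - 1) - 1*(-4))/3 = -2 + ((-1 + L) + 4)/3 = -2 + (3 + L)/3 = -2 + (1 + L/3) = -1 + L/3)
u = 5/2 (u = 2 - 1/(-2) = 2 - 1*(-½) = 2 + ½ = 5/2 ≈ 2.5000)
u - (4 + A(b(3, -1)))*129 = 5/2 - (4 + (-1 + (-2 + 2*3)/3))*129 = 5/2 - (4 + (-1 + (-2 + 6)/3))*129 = 5/2 - (4 + (-1 + (⅓)*4))*129 = 5/2 - (4 + (-1 + 4/3))*129 = 5/2 - (4 + ⅓)*129 = 5/2 - 1*13/3*129 = 5/2 - 13/3*129 = 5/2 - 559 = -1113/2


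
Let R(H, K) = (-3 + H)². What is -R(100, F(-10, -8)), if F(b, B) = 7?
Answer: -9409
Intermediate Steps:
-R(100, F(-10, -8)) = -(-3 + 100)² = -1*97² = -1*9409 = -9409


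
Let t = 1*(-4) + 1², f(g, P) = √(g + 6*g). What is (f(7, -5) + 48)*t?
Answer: -165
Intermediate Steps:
f(g, P) = √7*√g (f(g, P) = √(7*g) = √7*√g)
t = -3 (t = -4 + 1 = -3)
(f(7, -5) + 48)*t = (√7*√7 + 48)*(-3) = (7 + 48)*(-3) = 55*(-3) = -165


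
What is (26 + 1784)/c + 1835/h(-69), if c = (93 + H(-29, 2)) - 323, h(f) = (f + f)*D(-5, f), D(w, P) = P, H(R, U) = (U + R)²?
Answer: 18150485/4751478 ≈ 3.8200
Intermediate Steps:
H(R, U) = (R + U)²
h(f) = 2*f² (h(f) = (f + f)*f = (2*f)*f = 2*f²)
c = 499 (c = (93 + (-29 + 2)²) - 323 = (93 + (-27)²) - 323 = (93 + 729) - 323 = 822 - 323 = 499)
(26 + 1784)/c + 1835/h(-69) = (26 + 1784)/499 + 1835/((2*(-69)²)) = 1810*(1/499) + 1835/((2*4761)) = 1810/499 + 1835/9522 = 18150485/4751478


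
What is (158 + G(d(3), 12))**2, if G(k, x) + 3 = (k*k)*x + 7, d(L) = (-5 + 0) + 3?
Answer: 44100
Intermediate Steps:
d(L) = -2 (d(L) = -5 + 3 = -2)
G(k, x) = 4 + x*k**2 (G(k, x) = -3 + ((k*k)*x + 7) = -3 + (k**2*x + 7) = -3 + (x*k**2 + 7) = -3 + (7 + x*k**2) = 4 + x*k**2)
(158 + G(d(3), 12))**2 = (158 + (4 + 12*(-2)**2))**2 = (158 + (4 + 12*4))**2 = (158 + (4 + 48))**2 = (158 + 52)**2 = 210**2 = 44100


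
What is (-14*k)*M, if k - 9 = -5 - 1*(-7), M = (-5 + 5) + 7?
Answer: -1078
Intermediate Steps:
M = 7 (M = 0 + 7 = 7)
k = 11 (k = 9 + (-5 - 1*(-7)) = 9 + (-5 + 7) = 9 + 2 = 11)
(-14*k)*M = -14*11*7 = -154*7 = -1078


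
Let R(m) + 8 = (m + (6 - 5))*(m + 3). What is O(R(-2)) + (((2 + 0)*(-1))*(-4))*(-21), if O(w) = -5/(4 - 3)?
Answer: -173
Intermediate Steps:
R(m) = -8 + (1 + m)*(3 + m) (R(m) = -8 + (m + (6 - 5))*(m + 3) = -8 + (m + 1)*(3 + m) = -8 + (1 + m)*(3 + m))
O(w) = -5 (O(w) = -5/1 = 1*(-5) = -5)
O(R(-2)) + (((2 + 0)*(-1))*(-4))*(-21) = -5 + (((2 + 0)*(-1))*(-4))*(-21) = -5 + ((2*(-1))*(-4))*(-21) = -5 - 2*(-4)*(-21) = -5 + 8*(-21) = -5 - 168 = -173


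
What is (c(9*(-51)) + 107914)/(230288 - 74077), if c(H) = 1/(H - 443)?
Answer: 97338427/140902322 ≈ 0.69082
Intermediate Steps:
c(H) = 1/(-443 + H)
(c(9*(-51)) + 107914)/(230288 - 74077) = (1/(-443 + 9*(-51)) + 107914)/(230288 - 74077) = (1/(-443 - 459) + 107914)/156211 = (1/(-902) + 107914)*(1/156211) = (-1/902 + 107914)*(1/156211) = (97338427/902)*(1/156211) = 97338427/140902322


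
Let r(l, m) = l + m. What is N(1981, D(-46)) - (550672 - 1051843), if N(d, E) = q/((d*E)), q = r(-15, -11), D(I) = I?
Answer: 22834854286/45563 ≈ 5.0117e+5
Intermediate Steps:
q = -26 (q = -15 - 11 = -26)
N(d, E) = -26/(E*d) (N(d, E) = -26*1/(E*d) = -26/(E*d))
N(1981, D(-46)) - (550672 - 1051843) = -26/(-46*1981) - (550672 - 1051843) = -26*(-1/46)*1/1981 - 1*(-501171) = 13/45563 + 501171 = 22834854286/45563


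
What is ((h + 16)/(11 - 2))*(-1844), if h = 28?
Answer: -81136/9 ≈ -9015.1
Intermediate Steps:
((h + 16)/(11 - 2))*(-1844) = ((28 + 16)/(11 - 2))*(-1844) = (44/9)*(-1844) = -81136/9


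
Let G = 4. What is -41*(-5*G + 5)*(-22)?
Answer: -13530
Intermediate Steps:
-41*(-5*G + 5)*(-22) = -41*(-5*4 + 5)*(-22) = -41*(-20 + 5)*(-22) = -41*(-15)*(-22) = 615*(-22) = -13530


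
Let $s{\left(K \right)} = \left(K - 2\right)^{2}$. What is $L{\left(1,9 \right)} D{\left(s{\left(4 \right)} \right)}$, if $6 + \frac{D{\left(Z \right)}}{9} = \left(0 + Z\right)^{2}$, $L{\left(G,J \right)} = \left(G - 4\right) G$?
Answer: $-270$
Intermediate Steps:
$s{\left(K \right)} = \left(-2 + K\right)^{2}$
$L{\left(G,J \right)} = G \left(-4 + G\right)$ ($L{\left(G,J \right)} = \left(-4 + G\right) G = G \left(-4 + G\right)$)
$D{\left(Z \right)} = -54 + 9 Z^{2}$ ($D{\left(Z \right)} = -54 + 9 \left(0 + Z\right)^{2} = -54 + 9 Z^{2}$)
$L{\left(1,9 \right)} D{\left(s{\left(4 \right)} \right)} = 1 \left(-4 + 1\right) \left(-54 + 9 \left(\left(-2 + 4\right)^{2}\right)^{2}\right) = 1 \left(-3\right) \left(-54 + 9 \left(2^{2}\right)^{2}\right) = - 3 \left(-54 + 9 \cdot 4^{2}\right) = - 3 \left(-54 + 9 \cdot 16\right) = - 3 \left(-54 + 144\right) = \left(-3\right) 90 = -270$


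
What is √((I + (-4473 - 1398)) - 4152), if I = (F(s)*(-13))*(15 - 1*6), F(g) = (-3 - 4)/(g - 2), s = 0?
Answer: I*√41730/2 ≈ 102.14*I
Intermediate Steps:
F(g) = -7/(-2 + g)
I = -819/2 (I = (-7/(-2 + 0)*(-13))*(15 - 1*6) = (-7/(-2)*(-13))*(15 - 6) = (-7*(-½)*(-13))*9 = ((7/2)*(-13))*9 = -91/2*9 = -819/2 ≈ -409.50)
√((I + (-4473 - 1398)) - 4152) = √((-819/2 + (-4473 - 1398)) - 4152) = √((-819/2 - 5871) - 4152) = √(-12561/2 - 4152) = √(-20865/2) = I*√41730/2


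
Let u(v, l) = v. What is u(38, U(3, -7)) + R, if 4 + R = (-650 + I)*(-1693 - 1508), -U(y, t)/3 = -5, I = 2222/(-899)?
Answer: 1877647538/899 ≈ 2.0886e+6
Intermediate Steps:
I = -2222/899 (I = 2222*(-1/899) = -2222/899 ≈ -2.4716)
U(y, t) = 15 (U(y, t) = -3*(-5) = 15)
R = 1877613376/899 (R = -4 + (-650 - 2222/899)*(-1693 - 1508) = -4 - 586572/899*(-3201) = -4 + 1877616972/899 = 1877613376/899 ≈ 2.0886e+6)
u(38, U(3, -7)) + R = 38 + 1877613376/899 = 1877647538/899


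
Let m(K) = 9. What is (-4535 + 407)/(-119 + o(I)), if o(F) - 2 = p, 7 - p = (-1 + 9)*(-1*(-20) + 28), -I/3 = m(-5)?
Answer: 2064/247 ≈ 8.3563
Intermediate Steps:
I = -27 (I = -3*9 = -27)
p = -377 (p = 7 - (-1 + 9)*(-1*(-20) + 28) = 7 - 8*(20 + 28) = 7 - 8*48 = 7 - 1*384 = 7 - 384 = -377)
o(F) = -375 (o(F) = 2 - 377 = -375)
(-4535 + 407)/(-119 + o(I)) = (-4535 + 407)/(-119 - 375) = -4128/(-494) = -4128*(-1/494) = 2064/247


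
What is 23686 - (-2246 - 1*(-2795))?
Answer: 23137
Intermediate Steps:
23686 - (-2246 - 1*(-2795)) = 23686 - (-2246 + 2795) = 23686 - 1*549 = 23686 - 549 = 23137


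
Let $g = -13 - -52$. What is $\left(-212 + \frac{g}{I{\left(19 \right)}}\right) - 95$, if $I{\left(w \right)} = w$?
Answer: $- \frac{5794}{19} \approx -304.95$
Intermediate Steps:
$g = 39$ ($g = -13 + 52 = 39$)
$\left(-212 + \frac{g}{I{\left(19 \right)}}\right) - 95 = \left(-212 + \frac{39}{19}\right) - 95 = - \frac{3989}{19} - 95 = - \frac{5794}{19}$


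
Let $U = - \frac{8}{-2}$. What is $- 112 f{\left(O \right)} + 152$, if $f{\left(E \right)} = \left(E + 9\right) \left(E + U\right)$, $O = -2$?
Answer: $-1416$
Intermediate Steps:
$U = 4$ ($U = \left(-8\right) \left(- \frac{1}{2}\right) = 4$)
$f{\left(E \right)} = \left(4 + E\right) \left(9 + E\right)$ ($f{\left(E \right)} = \left(E + 9\right) \left(E + 4\right) = \left(9 + E\right) \left(4 + E\right) = \left(4 + E\right) \left(9 + E\right)$)
$- 112 f{\left(O \right)} + 152 = - 112 \left(36 + \left(-2\right)^{2} + 13 \left(-2\right)\right) + 152 = - 112 \left(36 + 4 - 26\right) + 152 = \left(-112\right) 14 + 152 = -1568 + 152 = -1416$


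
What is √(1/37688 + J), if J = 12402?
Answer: √4403904768494/18844 ≈ 111.36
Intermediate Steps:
√(1/37688 + J) = √(1/37688 + 12402) = √(467406577/37688) = √4403904768494/18844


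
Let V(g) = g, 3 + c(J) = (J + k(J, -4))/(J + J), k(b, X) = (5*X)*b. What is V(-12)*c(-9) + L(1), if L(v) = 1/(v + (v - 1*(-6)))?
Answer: 1201/8 ≈ 150.13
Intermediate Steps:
k(b, X) = 5*X*b
c(J) = -25/2 (c(J) = -3 + (J + 5*(-4)*J)/(J + J) = -3 + (J - 20*J)/((2*J)) = -3 + (-19*J)*(1/(2*J)) = -3 - 19/2 = -25/2)
L(v) = 1/(6 + 2*v) (L(v) = 1/(v + (v + 6)) = 1/(v + (6 + v)) = 1/(6 + 2*v))
V(-12)*c(-9) + L(1) = -12*(-25/2) + 1/(2*(3 + 1)) = 150 + (½)/4 = 150 + (½)*(¼) = 150 + ⅛ = 1201/8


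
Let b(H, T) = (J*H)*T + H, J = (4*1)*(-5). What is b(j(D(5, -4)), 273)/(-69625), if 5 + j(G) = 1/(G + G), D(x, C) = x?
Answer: -267491/696250 ≈ -0.38419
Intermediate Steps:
j(G) = -5 + 1/(2*G) (j(G) = -5 + 1/(G + G) = -5 + 1/(2*G))
J = -20 (J = 4*(-5) = -20)
b(H, T) = H - 20*H*T (b(H, T) = (-20*H)*T + H = -20*H*T + H = H - 20*H*T)
b(j(D(5, -4)), 273)/(-69625) = ((-5 + (½)/5)*(1 - 20*273))/(-69625) = ((-5 + (½)*(⅕))*(1 - 5460))*(-1/69625) = ((-5 + ⅒)*(-5459))*(-1/69625) = -49/10*(-5459)*(-1/69625) = (267491/10)*(-1/69625) = -267491/696250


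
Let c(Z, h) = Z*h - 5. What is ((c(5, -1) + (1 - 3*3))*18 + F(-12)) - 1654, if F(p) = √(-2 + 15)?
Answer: -1978 + √13 ≈ -1974.4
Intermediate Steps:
c(Z, h) = -5 + Z*h
F(p) = √13
((c(5, -1) + (1 - 3*3))*18 + F(-12)) - 1654 = (((-5 + 5*(-1)) + (1 - 3*3))*18 + √13) - 1654 = (((-5 - 5) + (1 - 9))*18 + √13) - 1654 = ((-10 - 8)*18 + √13) - 1654 = (-18*18 + √13) - 1654 = (-324 + √13) - 1654 = -1978 + √13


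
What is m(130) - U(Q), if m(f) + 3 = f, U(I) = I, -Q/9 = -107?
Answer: -836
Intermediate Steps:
Q = 963 (Q = -9*(-107) = 963)
m(f) = -3 + f
m(130) - U(Q) = (-3 + 130) - 1*963 = 127 - 963 = -836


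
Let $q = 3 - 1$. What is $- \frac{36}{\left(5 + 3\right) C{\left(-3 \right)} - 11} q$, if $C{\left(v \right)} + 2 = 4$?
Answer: $- \frac{72}{5} \approx -14.4$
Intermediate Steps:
$C{\left(v \right)} = 2$ ($C{\left(v \right)} = -2 + 4 = 2$)
$q = 2$
$- \frac{36}{\left(5 + 3\right) C{\left(-3 \right)} - 11} q = - \frac{36}{\left(5 + 3\right) 2 - 11} \cdot 2 = - \frac{36}{8 \cdot 2 - 11} \cdot 2 = - \frac{36}{16 - 11} \cdot 2 = - \frac{36}{5} \cdot 2 = \left(-36\right) \frac{1}{5} \cdot 2 = \left(- \frac{36}{5}\right) 2 = - \frac{72}{5}$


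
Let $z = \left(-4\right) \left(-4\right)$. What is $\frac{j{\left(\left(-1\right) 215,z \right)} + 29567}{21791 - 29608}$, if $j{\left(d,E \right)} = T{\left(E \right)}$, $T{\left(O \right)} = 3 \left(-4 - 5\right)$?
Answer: $- \frac{29540}{7817} \approx -3.7789$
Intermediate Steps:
$z = 16$
$T{\left(O \right)} = -27$ ($T{\left(O \right)} = 3 \left(-9\right) = -27$)
$j{\left(d,E \right)} = -27$
$\frac{j{\left(\left(-1\right) 215,z \right)} + 29567}{21791 - 29608} = \frac{-27 + 29567}{21791 - 29608} = \frac{29540}{-7817} = 29540 \left(- \frac{1}{7817}\right) = - \frac{29540}{7817}$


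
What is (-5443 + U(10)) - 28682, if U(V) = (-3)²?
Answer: -34116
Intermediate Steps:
U(V) = 9
(-5443 + U(10)) - 28682 = (-5443 + 9) - 28682 = -5434 - 28682 = -34116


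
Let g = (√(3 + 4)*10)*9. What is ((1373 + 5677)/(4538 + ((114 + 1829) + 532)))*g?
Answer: 634500*√7/7013 ≈ 239.37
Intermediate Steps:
g = 90*√7 (g = (√7*10)*9 = (10*√7)*9 = 90*√7 ≈ 238.12)
((1373 + 5677)/(4538 + ((114 + 1829) + 532)))*g = ((1373 + 5677)/(4538 + ((114 + 1829) + 532)))*(90*√7) = (7050/(4538 + (1943 + 532)))*(90*√7) = (7050/(4538 + 2475))*(90*√7) = (7050/7013)*(90*√7) = (7050*(1/7013))*(90*√7) = 7050*(90*√7)/7013 = 634500*√7/7013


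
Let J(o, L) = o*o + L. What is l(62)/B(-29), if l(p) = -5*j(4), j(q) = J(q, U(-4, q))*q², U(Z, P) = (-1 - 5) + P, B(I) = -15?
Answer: 224/3 ≈ 74.667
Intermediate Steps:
U(Z, P) = -6 + P
J(o, L) = L + o² (J(o, L) = o² + L = L + o²)
j(q) = q²*(-6 + q + q²) (j(q) = ((-6 + q) + q²)*q² = (-6 + q + q²)*q² = q²*(-6 + q + q²))
l(p) = -1120 (l(p) = -5*4²*(-6 + 4 + 4²) = -80*(-6 + 4 + 16) = -80*14 = -5*224 = -1120)
l(62)/B(-29) = -1120/(-15) = -1120*(-1/15) = 224/3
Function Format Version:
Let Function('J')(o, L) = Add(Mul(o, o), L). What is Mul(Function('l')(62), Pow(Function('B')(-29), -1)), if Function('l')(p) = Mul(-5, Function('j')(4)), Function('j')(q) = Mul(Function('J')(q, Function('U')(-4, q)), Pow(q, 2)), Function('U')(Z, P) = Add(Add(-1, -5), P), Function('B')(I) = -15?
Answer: Rational(224, 3) ≈ 74.667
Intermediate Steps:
Function('U')(Z, P) = Add(-6, P)
Function('J')(o, L) = Add(L, Pow(o, 2)) (Function('J')(o, L) = Add(Pow(o, 2), L) = Add(L, Pow(o, 2)))
Function('j')(q) = Mul(Pow(q, 2), Add(-6, q, Pow(q, 2))) (Function('j')(q) = Mul(Add(Add(-6, q), Pow(q, 2)), Pow(q, 2)) = Mul(Add(-6, q, Pow(q, 2)), Pow(q, 2)) = Mul(Pow(q, 2), Add(-6, q, Pow(q, 2))))
Function('l')(p) = -1120 (Function('l')(p) = Mul(-5, Mul(Pow(4, 2), Add(-6, 4, Pow(4, 2)))) = Mul(-5, Mul(16, Add(-6, 4, 16))) = Mul(-5, Mul(16, 14)) = Mul(-5, 224) = -1120)
Mul(Function('l')(62), Pow(Function('B')(-29), -1)) = Mul(-1120, Pow(-15, -1)) = Mul(-1120, Rational(-1, 15)) = Rational(224, 3)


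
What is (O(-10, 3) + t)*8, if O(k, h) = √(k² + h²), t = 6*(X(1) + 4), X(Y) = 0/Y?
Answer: 192 + 8*√109 ≈ 275.52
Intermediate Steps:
X(Y) = 0
t = 24 (t = 6*(0 + 4) = 6*4 = 24)
O(k, h) = √(h² + k²)
(O(-10, 3) + t)*8 = (√(3² + (-10)²) + 24)*8 = (√(9 + 100) + 24)*8 = (√109 + 24)*8 = (24 + √109)*8 = 192 + 8*√109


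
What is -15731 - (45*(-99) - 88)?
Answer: -11188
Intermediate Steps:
-15731 - (45*(-99) - 88) = -15731 - (-4455 - 88) = -15731 - 1*(-4543) = -15731 + 4543 = -11188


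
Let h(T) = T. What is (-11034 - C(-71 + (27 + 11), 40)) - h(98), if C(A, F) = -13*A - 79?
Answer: -11482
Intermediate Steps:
C(A, F) = -79 - 13*A
(-11034 - C(-71 + (27 + 11), 40)) - h(98) = (-11034 - (-79 - 13*(-71 + (27 + 11)))) - 1*98 = (-11034 - (-79 - 13*(-71 + 38))) - 98 = (-11034 - (-79 - 13*(-33))) - 98 = (-11034 - (-79 + 429)) - 98 = (-11034 - 1*350) - 98 = (-11034 - 350) - 98 = -11384 - 98 = -11482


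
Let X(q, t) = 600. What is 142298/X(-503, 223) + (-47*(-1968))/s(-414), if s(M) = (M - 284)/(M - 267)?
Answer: 9473297401/104700 ≈ 90480.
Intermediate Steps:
s(M) = (-284 + M)/(-267 + M)
142298/X(-503, 223) + (-47*(-1968))/s(-414) = 142298/600 + (-47*(-1968))/(((-284 - 414)/(-267 - 414))) = 142298*(1/600) + 92496/((-698/(-681))) = 71149/300 + 92496/((-1/681*(-698))) = 71149/300 + 92496/(698/681) = 71149/300 + 92496*(681/698) = 71149/300 + 31494888/349 = 9473297401/104700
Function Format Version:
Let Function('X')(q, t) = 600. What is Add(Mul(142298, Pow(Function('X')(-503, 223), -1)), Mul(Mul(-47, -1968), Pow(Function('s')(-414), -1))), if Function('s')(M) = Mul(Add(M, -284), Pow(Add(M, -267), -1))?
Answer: Rational(9473297401, 104700) ≈ 90480.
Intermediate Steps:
Function('s')(M) = Mul(Pow(Add(-267, M), -1), Add(-284, M)) (Function('s')(M) = Mul(Add(-284, M), Pow(Add(-267, M), -1)) = Mul(Pow(Add(-267, M), -1), Add(-284, M)))
Add(Mul(142298, Pow(Function('X')(-503, 223), -1)), Mul(Mul(-47, -1968), Pow(Function('s')(-414), -1))) = Add(Mul(142298, Pow(600, -1)), Mul(Mul(-47, -1968), Pow(Mul(Pow(Add(-267, -414), -1), Add(-284, -414)), -1))) = Add(Mul(142298, Rational(1, 600)), Mul(92496, Pow(Mul(Pow(-681, -1), -698), -1))) = Add(Rational(71149, 300), Mul(92496, Pow(Mul(Rational(-1, 681), -698), -1))) = Add(Rational(71149, 300), Mul(92496, Pow(Rational(698, 681), -1))) = Add(Rational(71149, 300), Mul(92496, Rational(681, 698))) = Add(Rational(71149, 300), Rational(31494888, 349)) = Rational(9473297401, 104700)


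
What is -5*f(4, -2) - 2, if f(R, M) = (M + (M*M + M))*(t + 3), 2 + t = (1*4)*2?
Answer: -2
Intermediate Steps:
t = 6 (t = -2 + (1*4)*2 = -2 + 4*2 = -2 + 8 = 6)
f(R, M) = 9*M² + 18*M (f(R, M) = (M + (M*M + M))*(6 + 3) = (M + (M² + M))*9 = (M + (M + M²))*9 = (M² + 2*M)*9 = 9*M² + 18*M)
-5*f(4, -2) - 2 = -45*(-2)*(2 - 2) - 2 = -45*(-2)*0 - 2 = -5*0 - 2 = 0 - 2 = -2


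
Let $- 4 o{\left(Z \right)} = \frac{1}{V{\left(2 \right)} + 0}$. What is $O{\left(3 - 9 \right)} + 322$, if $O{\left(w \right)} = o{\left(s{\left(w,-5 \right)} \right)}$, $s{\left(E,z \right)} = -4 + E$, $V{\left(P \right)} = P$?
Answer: $\frac{2575}{8} \approx 321.88$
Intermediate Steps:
$o{\left(Z \right)} = - \frac{1}{8}$ ($o{\left(Z \right)} = - \frac{1}{4 \left(2 + 0\right)} = - \frac{1}{4 \cdot 2} = \left(- \frac{1}{4}\right) \frac{1}{2} = - \frac{1}{8}$)
$O{\left(w \right)} = - \frac{1}{8}$
$O{\left(3 - 9 \right)} + 322 = - \frac{1}{8} + 322 = \frac{2575}{8}$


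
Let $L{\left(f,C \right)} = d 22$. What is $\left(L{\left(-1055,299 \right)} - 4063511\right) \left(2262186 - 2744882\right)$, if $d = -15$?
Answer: $1961599795336$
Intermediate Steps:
$L{\left(f,C \right)} = -330$ ($L{\left(f,C \right)} = \left(-15\right) 22 = -330$)
$\left(L{\left(-1055,299 \right)} - 4063511\right) \left(2262186 - 2744882\right) = \left(-330 - 4063511\right) \left(2262186 - 2744882\right) = \left(-4063841\right) \left(-482696\right) = 1961599795336$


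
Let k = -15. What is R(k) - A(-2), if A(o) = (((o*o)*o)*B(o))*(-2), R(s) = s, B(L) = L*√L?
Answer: -15 + 32*I*√2 ≈ -15.0 + 45.255*I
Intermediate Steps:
B(L) = L^(3/2)
A(o) = -2*o^(9/2) (A(o) = (((o*o)*o)*o^(3/2))*(-2) = ((o²*o)*o^(3/2))*(-2) = (o³*o^(3/2))*(-2) = o^(9/2)*(-2) = -2*o^(9/2))
R(k) - A(-2) = -15 - (-2)*(-2)^(9/2) = -15 - (-2)*16*I*√2 = -15 - (-32)*I*√2 = -15 + 32*I*√2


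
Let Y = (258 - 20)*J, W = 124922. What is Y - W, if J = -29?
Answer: -131824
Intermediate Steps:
Y = -6902 (Y = (258 - 20)*(-29) = 238*(-29) = -6902)
Y - W = -6902 - 1*124922 = -6902 - 124922 = -131824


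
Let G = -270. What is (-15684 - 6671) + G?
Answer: -22625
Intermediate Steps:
(-15684 - 6671) + G = (-15684 - 6671) - 270 = -22355 - 270 = -22625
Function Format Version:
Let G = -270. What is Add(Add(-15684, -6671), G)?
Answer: -22625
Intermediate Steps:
Add(Add(-15684, -6671), G) = Add(Add(-15684, -6671), -270) = Add(-22355, -270) = -22625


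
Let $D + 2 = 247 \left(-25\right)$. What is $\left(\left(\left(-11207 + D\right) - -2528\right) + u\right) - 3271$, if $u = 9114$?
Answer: $-9013$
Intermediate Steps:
$D = -6177$ ($D = -2 + 247 \left(-25\right) = -2 - 6175 = -6177$)
$\left(\left(\left(-11207 + D\right) - -2528\right) + u\right) - 3271 = \left(\left(\left(-11207 - 6177\right) - -2528\right) + 9114\right) - 3271 = \left(\left(-17384 + 2528\right) + 9114\right) - 3271 = \left(-14856 + 9114\right) - 3271 = -5742 - 3271 = -9013$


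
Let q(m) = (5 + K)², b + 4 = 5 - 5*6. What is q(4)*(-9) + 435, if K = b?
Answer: -4749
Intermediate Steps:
b = -29 (b = -4 + (5 - 5*6) = -4 + (5 - 30) = -4 - 25 = -29)
K = -29
q(m) = 576 (q(m) = (5 - 29)² = (-24)² = 576)
q(4)*(-9) + 435 = 576*(-9) + 435 = -5184 + 435 = -4749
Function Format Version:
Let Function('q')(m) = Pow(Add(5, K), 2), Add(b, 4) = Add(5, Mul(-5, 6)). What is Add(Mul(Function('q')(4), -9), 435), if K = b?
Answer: -4749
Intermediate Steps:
b = -29 (b = Add(-4, Add(5, Mul(-5, 6))) = Add(-4, Add(5, -30)) = Add(-4, -25) = -29)
K = -29
Function('q')(m) = 576 (Function('q')(m) = Pow(Add(5, -29), 2) = Pow(-24, 2) = 576)
Add(Mul(Function('q')(4), -9), 435) = Add(Mul(576, -9), 435) = Add(-5184, 435) = -4749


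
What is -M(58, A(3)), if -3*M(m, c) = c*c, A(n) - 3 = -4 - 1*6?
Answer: 49/3 ≈ 16.333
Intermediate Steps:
A(n) = -7 (A(n) = 3 + (-4 - 1*6) = 3 + (-4 - 6) = 3 - 10 = -7)
M(m, c) = -c²/3 (M(m, c) = -c*c/3 = -c²/3)
-M(58, A(3)) = -(-1)*(-7)²/3 = -(-1)*49/3 = -1*(-49/3) = 49/3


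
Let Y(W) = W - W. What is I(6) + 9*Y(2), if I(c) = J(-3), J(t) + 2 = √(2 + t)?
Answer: -2 + I ≈ -2.0 + 1.0*I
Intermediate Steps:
Y(W) = 0
J(t) = -2 + √(2 + t)
I(c) = -2 + I (I(c) = -2 + √(2 - 3) = -2 + √(-1) = -2 + I)
I(6) + 9*Y(2) = (-2 + I) + 9*0 = (-2 + I) + 0 = -2 + I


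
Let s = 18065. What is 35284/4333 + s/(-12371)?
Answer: 358222719/53603543 ≈ 6.6828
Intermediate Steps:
35284/4333 + s/(-12371) = 35284/4333 + 18065/(-12371) = 35284*(1/4333) + 18065*(-1/12371) = 35284/4333 - 18065/12371 = 358222719/53603543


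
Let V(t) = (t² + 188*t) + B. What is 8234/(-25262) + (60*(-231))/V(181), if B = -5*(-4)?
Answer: -450118313/843864479 ≈ -0.53340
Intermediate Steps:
B = 20
V(t) = 20 + t² + 188*t (V(t) = (t² + 188*t) + 20 = 20 + t² + 188*t)
8234/(-25262) + (60*(-231))/V(181) = 8234/(-25262) + (60*(-231))/(20 + 181² + 188*181) = 8234*(-1/25262) - 13860/(20 + 32761 + 34028) = -4117/12631 - 13860/66809 = -450118313/843864479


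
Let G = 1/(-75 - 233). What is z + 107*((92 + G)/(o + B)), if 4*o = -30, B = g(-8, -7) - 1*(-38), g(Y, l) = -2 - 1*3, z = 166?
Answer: 1445203/2618 ≈ 552.03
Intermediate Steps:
g(Y, l) = -5 (g(Y, l) = -2 - 3 = -5)
B = 33 (B = -5 - 1*(-38) = -5 + 38 = 33)
G = -1/308 (G = 1/(-308) = -1/308 ≈ -0.0032468)
o = -15/2 (o = (¼)*(-30) = -15/2 ≈ -7.5000)
z + 107*((92 + G)/(o + B)) = 166 + 107*((92 - 1/308)/(-15/2 + 33)) = 166 + 107*(28335/(308*(51/2))) = 166 + 107*((28335/308)*(2/51)) = 166 + 107*(9445/2618) = 166 + 1010615/2618 = 1445203/2618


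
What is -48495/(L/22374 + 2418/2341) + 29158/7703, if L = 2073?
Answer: -24609150597032/571215965 ≈ -43082.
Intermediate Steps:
-48495/(L/22374 + 2418/2341) + 29158/7703 = -48495/(2073/22374 + 2418/2341) + 29158/7703 = -48495/(2073*(1/22374) + 2418*(1/2341)) + 29158*(1/7703) = -48495/(691/7458 + 2418/2341) + 29158/7703 = -48495/19651075/17459178 + 29158/7703 = -48495*17459178/19651075 + 29158/7703 = -3195029574/74155 + 29158/7703 = -24609150597032/571215965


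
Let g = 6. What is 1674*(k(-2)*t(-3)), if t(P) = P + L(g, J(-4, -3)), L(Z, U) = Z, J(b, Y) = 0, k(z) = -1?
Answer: -5022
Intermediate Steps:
t(P) = 6 + P (t(P) = P + 6 = 6 + P)
1674*(k(-2)*t(-3)) = 1674*(-(6 - 3)) = 1674*(-1*3) = 1674*(-3) = -5022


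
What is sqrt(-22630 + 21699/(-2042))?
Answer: I*sqrt(94406068678)/2042 ≈ 150.47*I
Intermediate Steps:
sqrt(-22630 + 21699/(-2042)) = sqrt(-22630 + 21699*(-1/2042)) = sqrt(-22630 - 21699/2042) = sqrt(-46232159/2042) = I*sqrt(94406068678)/2042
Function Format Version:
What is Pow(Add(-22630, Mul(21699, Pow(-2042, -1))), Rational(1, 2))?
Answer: Mul(Rational(1, 2042), I, Pow(94406068678, Rational(1, 2))) ≈ Mul(150.47, I)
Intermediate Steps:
Pow(Add(-22630, Mul(21699, Pow(-2042, -1))), Rational(1, 2)) = Pow(Add(-22630, Mul(21699, Rational(-1, 2042))), Rational(1, 2)) = Pow(Add(-22630, Rational(-21699, 2042)), Rational(1, 2)) = Pow(Rational(-46232159, 2042), Rational(1, 2)) = Mul(Rational(1, 2042), I, Pow(94406068678, Rational(1, 2)))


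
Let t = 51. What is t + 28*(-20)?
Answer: -509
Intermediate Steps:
t + 28*(-20) = 51 + 28*(-20) = 51 - 560 = -509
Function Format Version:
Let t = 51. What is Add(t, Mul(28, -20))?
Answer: -509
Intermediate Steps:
Add(t, Mul(28, -20)) = Add(51, Mul(28, -20)) = Add(51, -560) = -509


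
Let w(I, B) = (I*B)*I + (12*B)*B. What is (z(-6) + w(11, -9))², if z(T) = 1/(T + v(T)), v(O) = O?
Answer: 1974025/144 ≈ 13709.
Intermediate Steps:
w(I, B) = 12*B² + B*I² (w(I, B) = (B*I)*I + 12*B² = B*I² + 12*B² = 12*B² + B*I²)
z(T) = 1/(2*T) (z(T) = 1/(T + T) = 1/(2*T))
(z(-6) + w(11, -9))² = ((½)/(-6) - 9*(11² + 12*(-9)))² = ((½)*(-⅙) - 9*(121 - 108))² = (-1/12 - 9*13)² = (-1/12 - 117)² = (-1405/12)² = 1974025/144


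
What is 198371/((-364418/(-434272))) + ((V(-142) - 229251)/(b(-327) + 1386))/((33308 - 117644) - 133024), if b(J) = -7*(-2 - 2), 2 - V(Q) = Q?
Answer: 13238508299130007603/56001396811360 ≈ 2.3640e+5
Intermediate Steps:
V(Q) = 2 - Q
b(J) = 28 (b(J) = -7*(-4) = 28)
198371/((-364418/(-434272))) + ((V(-142) - 229251)/(b(-327) + 1386))/((33308 - 117644) - 133024) = 198371/((-364418/(-434272))) + (((2 - 1*(-142)) - 229251)/(28 + 1386))/((33308 - 117644) - 133024) = 198371/((-364418*(-1/434272))) + (((2 + 142) - 229251)/1414)/(-84336 - 133024) = 198371/(182209/217136) + ((144 - 229251)*(1/1414))/(-217360) = 198371*(217136/182209) - 229107*1/1414*(-1/217360) = 43073485456/182209 - 229107/1414*(-1/217360) = 43073485456/182209 + 229107/307347040 = 13238508299130007603/56001396811360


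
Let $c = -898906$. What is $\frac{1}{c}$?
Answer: $- \frac{1}{898906} \approx -1.1125 \cdot 10^{-6}$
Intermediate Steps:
$\frac{1}{c} = \frac{1}{-898906} = - \frac{1}{898906}$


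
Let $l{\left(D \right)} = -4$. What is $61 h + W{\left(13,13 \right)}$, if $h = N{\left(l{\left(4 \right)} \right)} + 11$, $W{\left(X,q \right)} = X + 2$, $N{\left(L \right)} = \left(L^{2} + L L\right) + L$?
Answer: $2394$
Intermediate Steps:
$N{\left(L \right)} = L + 2 L^{2}$ ($N{\left(L \right)} = \left(L^{2} + L^{2}\right) + L = 2 L^{2} + L = L + 2 L^{2}$)
$W{\left(X,q \right)} = 2 + X$
$h = 39$ ($h = - 4 \left(1 + 2 \left(-4\right)\right) + 11 = - 4 \left(1 - 8\right) + 11 = \left(-4\right) \left(-7\right) + 11 = 28 + 11 = 39$)
$61 h + W{\left(13,13 \right)} = 61 \cdot 39 + \left(2 + 13\right) = 2379 + 15 = 2394$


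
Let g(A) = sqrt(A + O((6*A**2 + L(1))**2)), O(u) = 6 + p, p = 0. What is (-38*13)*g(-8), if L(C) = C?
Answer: -494*I*sqrt(2) ≈ -698.62*I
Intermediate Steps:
O(u) = 6 (O(u) = 6 + 0 = 6)
g(A) = sqrt(6 + A) (g(A) = sqrt(A + 6) = sqrt(6 + A))
(-38*13)*g(-8) = (-38*13)*sqrt(6 - 8) = -494*I*sqrt(2)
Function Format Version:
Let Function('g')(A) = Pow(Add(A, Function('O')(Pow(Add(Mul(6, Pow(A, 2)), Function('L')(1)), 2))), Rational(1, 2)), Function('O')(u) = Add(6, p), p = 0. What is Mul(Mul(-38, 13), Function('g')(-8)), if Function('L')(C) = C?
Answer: Mul(-494, I, Pow(2, Rational(1, 2))) ≈ Mul(-698.62, I)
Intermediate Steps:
Function('O')(u) = 6 (Function('O')(u) = Add(6, 0) = 6)
Function('g')(A) = Pow(Add(6, A), Rational(1, 2)) (Function('g')(A) = Pow(Add(A, 6), Rational(1, 2)) = Pow(Add(6, A), Rational(1, 2)))
Mul(Mul(-38, 13), Function('g')(-8)) = Mul(Mul(-38, 13), Pow(Add(6, -8), Rational(1, 2))) = Mul(-494, Pow(-2, Rational(1, 2))) = Mul(-494, Mul(I, Pow(2, Rational(1, 2)))) = Mul(-494, I, Pow(2, Rational(1, 2)))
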